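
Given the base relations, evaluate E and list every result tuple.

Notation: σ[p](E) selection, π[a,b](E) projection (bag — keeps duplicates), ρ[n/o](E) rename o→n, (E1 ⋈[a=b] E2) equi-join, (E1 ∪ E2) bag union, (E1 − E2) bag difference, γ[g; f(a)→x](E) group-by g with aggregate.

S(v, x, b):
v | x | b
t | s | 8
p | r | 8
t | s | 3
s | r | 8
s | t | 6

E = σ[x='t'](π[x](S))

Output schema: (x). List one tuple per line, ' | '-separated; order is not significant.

Subexpression sizes:
  S → 5
  π[x](S) → 5
  σ[x='t'](π[x](S)) → 1

== RESULT ==
x
t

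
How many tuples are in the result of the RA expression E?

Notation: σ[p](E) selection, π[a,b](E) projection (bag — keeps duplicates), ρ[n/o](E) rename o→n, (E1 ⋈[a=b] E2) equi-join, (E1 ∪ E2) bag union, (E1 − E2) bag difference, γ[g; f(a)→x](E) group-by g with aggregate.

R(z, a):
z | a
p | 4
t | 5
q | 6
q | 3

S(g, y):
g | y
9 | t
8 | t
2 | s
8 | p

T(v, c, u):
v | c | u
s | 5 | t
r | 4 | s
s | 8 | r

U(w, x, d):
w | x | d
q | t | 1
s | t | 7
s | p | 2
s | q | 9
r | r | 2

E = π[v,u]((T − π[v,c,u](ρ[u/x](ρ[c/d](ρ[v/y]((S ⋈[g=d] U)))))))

Subexpression sizes:
  T → 3
  S → 4
  U → 5
  (S ⋈[g=d] U) → 3
  ρ[v/y]((S ⋈[g=d] U)) → 3
  ρ[c/d](ρ[v/y]((S ⋈[g=d] U))) → 3
  ρ[u/x](ρ[c/d](ρ[v/y]((S ⋈[g=d] U)))) → 3
  π[v,c,u](ρ[u/x](ρ[c/d](ρ[v/y]((S ⋈[g=d] U))))) → 3
  (T − π[v,c,u](ρ[u/x](ρ[c/d](ρ[v/y]((S ⋈[g=d] U)))))) → 3
  π[v,u]((T − π[v,c,u](ρ[u/x](ρ[c/d](ρ[v/y]((S ⋈[g=d] U))))))) → 3

|E| = 3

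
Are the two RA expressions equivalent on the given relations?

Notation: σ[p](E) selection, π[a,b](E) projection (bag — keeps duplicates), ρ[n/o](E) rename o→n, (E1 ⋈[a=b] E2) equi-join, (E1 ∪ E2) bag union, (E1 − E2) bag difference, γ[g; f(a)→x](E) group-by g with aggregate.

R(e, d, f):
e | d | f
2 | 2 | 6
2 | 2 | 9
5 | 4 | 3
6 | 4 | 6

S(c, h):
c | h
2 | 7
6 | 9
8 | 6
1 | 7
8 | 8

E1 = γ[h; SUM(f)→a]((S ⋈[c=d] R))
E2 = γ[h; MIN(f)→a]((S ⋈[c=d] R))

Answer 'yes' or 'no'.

E1 subexpression sizes:
  S → 5
  R → 4
  (S ⋈[c=d] R) → 2
  γ[h; SUM(f)→a]((S ⋈[c=d] R)) → 1
E2 subexpression sizes:
  S → 5
  R → 4
  (S ⋈[c=d] R) → 2
  γ[h; MIN(f)→a]((S ⋈[c=d] R)) → 1

E1 result:
h | a
7 | 15
E2 result:
h | a
7 | 6
Witness: (7, 15) appears 1× in E1 but 0× in E2.

no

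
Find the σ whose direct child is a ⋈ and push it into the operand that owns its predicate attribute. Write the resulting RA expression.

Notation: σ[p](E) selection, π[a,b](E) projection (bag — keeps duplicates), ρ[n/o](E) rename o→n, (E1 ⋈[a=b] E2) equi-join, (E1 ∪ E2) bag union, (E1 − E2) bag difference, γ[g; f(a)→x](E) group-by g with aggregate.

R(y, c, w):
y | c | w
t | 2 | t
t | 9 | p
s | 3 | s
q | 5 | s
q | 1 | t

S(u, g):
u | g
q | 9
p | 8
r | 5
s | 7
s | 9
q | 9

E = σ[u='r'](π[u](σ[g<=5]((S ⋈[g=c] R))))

σ filters on g, owned by the left side.
E' = σ[u='r'](π[u]((σ[g<=5](S) ⋈[g=c] R)))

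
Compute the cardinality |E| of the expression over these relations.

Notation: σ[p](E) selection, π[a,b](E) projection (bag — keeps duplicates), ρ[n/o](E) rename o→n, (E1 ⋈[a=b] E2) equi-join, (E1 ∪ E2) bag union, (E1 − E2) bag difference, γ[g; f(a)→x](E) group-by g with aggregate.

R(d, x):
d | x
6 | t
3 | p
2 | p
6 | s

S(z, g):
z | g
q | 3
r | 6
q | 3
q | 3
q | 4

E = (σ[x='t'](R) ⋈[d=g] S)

Subexpression sizes:
  R → 4
  σ[x='t'](R) → 1
  S → 5
  (σ[x='t'](R) ⋈[d=g] S) → 1

|E| = 1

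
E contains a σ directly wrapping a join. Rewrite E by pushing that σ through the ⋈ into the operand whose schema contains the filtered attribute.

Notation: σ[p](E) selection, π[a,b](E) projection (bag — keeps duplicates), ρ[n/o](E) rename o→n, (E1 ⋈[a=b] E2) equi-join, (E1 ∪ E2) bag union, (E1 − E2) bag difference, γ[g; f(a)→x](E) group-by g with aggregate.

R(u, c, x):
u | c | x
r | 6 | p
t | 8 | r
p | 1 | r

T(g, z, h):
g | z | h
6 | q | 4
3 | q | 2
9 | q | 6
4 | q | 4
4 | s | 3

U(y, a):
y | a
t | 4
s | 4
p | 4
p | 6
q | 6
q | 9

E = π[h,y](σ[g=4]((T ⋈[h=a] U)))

σ filters on g, owned by the left side.
E' = π[h,y]((σ[g=4](T) ⋈[h=a] U))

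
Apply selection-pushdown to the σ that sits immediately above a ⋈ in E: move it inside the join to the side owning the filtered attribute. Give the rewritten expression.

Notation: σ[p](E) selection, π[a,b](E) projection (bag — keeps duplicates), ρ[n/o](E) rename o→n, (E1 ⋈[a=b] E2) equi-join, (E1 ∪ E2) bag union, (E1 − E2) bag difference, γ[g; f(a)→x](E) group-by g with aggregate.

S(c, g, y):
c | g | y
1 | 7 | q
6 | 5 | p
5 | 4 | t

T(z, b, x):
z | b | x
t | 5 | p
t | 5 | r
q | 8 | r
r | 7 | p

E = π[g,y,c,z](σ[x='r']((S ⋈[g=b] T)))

σ filters on x, owned by the right side.
E' = π[g,y,c,z]((S ⋈[g=b] σ[x='r'](T)))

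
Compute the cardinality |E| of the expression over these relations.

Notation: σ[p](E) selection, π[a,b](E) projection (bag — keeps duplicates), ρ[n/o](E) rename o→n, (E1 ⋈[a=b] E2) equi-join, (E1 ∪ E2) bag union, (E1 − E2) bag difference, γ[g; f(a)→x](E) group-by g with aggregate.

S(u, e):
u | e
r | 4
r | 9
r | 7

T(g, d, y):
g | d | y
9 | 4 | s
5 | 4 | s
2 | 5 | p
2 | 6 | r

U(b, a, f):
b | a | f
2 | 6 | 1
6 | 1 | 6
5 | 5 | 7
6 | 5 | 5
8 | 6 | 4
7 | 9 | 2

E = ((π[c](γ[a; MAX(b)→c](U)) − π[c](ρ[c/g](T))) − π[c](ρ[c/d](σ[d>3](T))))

Stepwise |·|:
  U → 6
  γ[a; MAX(b)→c](U) → 4
  π[c](γ[a; MAX(b)→c](U)) → 4
  T → 4
  ρ[c/g](T) → 4
  π[c](ρ[c/g](T)) → 4
  (π[c](γ[a; MAX(b)→c](U)) − π[c](ρ[c/g](T))) → 4
  T → 4
  σ[d>3](T) → 4
  ρ[c/d](σ[d>3](T)) → 4
  π[c](ρ[c/d](σ[d>3](T))) → 4
  ((π[c](γ[a; MAX(b)→c](U)) − π[c](ρ[c/g](T))) − π[c](ρ[c/d](σ[d>3](T)))) → 3

|E| = 3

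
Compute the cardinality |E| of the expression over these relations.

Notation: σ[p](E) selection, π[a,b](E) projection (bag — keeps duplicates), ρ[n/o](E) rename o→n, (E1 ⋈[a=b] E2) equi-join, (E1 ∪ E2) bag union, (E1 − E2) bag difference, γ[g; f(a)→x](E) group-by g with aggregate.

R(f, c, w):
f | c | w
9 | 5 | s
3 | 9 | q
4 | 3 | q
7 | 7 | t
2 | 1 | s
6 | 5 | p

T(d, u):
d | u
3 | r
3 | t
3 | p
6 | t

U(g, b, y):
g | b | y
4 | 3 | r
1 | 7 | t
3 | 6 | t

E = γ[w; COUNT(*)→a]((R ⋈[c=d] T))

Per-node cardinality:
  R → 6
  T → 4
  (R ⋈[c=d] T) → 3
  γ[w; COUNT(*)→a]((R ⋈[c=d] T)) → 1

|E| = 1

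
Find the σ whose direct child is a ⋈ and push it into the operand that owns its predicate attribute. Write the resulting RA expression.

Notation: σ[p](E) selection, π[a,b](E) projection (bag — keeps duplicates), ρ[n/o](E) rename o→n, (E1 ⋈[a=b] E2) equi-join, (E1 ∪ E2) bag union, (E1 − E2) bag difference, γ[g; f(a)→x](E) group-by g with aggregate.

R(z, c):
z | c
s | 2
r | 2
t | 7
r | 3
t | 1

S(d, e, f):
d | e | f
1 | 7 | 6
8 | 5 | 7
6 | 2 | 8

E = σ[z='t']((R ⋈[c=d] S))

σ filters on z, owned by the left side.
E' = (σ[z='t'](R) ⋈[c=d] S)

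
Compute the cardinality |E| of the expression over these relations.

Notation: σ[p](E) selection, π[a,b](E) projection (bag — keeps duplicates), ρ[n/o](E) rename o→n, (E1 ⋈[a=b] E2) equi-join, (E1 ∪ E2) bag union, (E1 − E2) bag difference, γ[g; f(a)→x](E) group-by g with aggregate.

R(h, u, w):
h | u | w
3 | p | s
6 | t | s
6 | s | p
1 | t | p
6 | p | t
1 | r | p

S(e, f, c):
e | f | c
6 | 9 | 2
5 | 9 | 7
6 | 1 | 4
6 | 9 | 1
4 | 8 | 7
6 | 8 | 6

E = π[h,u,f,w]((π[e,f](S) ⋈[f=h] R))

Row counts bottom-up:
  S → 6
  π[e,f](S) → 6
  R → 6
  (π[e,f](S) ⋈[f=h] R) → 2
  π[h,u,f,w]((π[e,f](S) ⋈[f=h] R)) → 2

|E| = 2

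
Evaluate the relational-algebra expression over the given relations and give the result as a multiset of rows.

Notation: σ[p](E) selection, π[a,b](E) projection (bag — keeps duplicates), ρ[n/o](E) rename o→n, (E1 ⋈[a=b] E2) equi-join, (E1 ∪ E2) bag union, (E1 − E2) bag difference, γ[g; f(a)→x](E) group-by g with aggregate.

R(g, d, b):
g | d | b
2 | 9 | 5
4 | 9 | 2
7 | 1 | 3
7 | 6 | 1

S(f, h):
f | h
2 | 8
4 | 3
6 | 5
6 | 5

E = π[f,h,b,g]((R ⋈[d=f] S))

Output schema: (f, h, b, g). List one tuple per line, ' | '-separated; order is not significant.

Subexpression sizes:
  R → 4
  S → 4
  (R ⋈[d=f] S) → 2
  π[f,h,b,g]((R ⋈[d=f] S)) → 2

== RESULT ==
f | h | b | g
6 | 5 | 1 | 7
6 | 5 | 1 | 7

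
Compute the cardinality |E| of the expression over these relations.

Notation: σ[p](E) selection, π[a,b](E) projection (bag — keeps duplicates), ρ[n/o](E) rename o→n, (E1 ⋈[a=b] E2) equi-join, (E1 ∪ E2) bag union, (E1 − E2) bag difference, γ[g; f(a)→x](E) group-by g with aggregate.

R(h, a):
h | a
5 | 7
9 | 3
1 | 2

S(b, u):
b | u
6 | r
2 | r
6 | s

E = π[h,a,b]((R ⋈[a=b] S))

Stepwise |·|:
  R → 3
  S → 3
  (R ⋈[a=b] S) → 1
  π[h,a,b]((R ⋈[a=b] S)) → 1

|E| = 1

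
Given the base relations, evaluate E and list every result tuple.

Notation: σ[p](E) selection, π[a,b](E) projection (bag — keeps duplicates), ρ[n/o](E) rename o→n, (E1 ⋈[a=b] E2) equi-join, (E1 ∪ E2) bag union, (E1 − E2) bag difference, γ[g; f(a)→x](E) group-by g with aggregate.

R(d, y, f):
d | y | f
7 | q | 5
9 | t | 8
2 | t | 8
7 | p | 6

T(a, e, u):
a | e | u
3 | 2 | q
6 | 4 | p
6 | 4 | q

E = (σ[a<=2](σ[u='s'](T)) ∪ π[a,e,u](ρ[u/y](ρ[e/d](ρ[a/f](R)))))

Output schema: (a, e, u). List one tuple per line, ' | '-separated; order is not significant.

Stepwise |·|:
  T → 3
  σ[u='s'](T) → 0
  σ[a<=2](σ[u='s'](T)) → 0
  R → 4
  ρ[a/f](R) → 4
  ρ[e/d](ρ[a/f](R)) → 4
  ρ[u/y](ρ[e/d](ρ[a/f](R))) → 4
  π[a,e,u](ρ[u/y](ρ[e/d](ρ[a/f](R)))) → 4
  (σ[a<=2](σ[u='s'](T)) ∪ π[a,e,u](ρ[u/y](ρ[e/d](ρ[a/f](R))))) → 4

== RESULT ==
a | e | u
5 | 7 | q
6 | 7 | p
8 | 2 | t
8 | 9 | t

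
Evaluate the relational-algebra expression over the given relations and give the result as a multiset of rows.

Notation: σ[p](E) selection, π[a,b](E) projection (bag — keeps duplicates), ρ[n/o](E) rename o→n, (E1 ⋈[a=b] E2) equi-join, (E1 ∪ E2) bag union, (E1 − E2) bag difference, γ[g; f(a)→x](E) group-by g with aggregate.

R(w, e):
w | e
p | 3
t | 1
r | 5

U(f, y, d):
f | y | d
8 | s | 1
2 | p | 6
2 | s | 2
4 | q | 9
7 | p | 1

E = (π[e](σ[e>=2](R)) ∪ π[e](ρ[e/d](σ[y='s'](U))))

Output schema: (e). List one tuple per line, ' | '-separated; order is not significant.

Row counts bottom-up:
  R → 3
  σ[e>=2](R) → 2
  π[e](σ[e>=2](R)) → 2
  U → 5
  σ[y='s'](U) → 2
  ρ[e/d](σ[y='s'](U)) → 2
  π[e](ρ[e/d](σ[y='s'](U))) → 2
  (π[e](σ[e>=2](R)) ∪ π[e](ρ[e/d](σ[y='s'](U)))) → 4

== RESULT ==
e
1
2
3
5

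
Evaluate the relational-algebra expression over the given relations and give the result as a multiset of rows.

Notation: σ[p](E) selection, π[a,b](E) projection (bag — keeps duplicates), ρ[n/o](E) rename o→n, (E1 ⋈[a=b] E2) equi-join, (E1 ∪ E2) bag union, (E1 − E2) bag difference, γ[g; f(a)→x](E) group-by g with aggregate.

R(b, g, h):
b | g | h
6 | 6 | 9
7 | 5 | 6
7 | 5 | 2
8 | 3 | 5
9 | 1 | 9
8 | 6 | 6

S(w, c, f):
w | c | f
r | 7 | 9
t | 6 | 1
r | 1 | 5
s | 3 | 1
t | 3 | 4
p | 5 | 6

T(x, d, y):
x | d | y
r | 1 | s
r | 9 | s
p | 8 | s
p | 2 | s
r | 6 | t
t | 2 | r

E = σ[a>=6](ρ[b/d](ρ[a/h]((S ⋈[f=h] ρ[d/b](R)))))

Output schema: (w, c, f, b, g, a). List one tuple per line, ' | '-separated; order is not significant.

Subexpression sizes:
  S → 6
  R → 6
  ρ[d/b](R) → 6
  (S ⋈[f=h] ρ[d/b](R)) → 5
  ρ[a/h]((S ⋈[f=h] ρ[d/b](R))) → 5
  ρ[b/d](ρ[a/h]((S ⋈[f=h] ρ[d/b](R)))) → 5
  σ[a>=6](ρ[b/d](ρ[a/h]((S ⋈[f=h] ρ[d/b](R))))) → 4

== RESULT ==
w | c | f | b | g | a
p | 5 | 6 | 7 | 5 | 6
p | 5 | 6 | 8 | 6 | 6
r | 7 | 9 | 6 | 6 | 9
r | 7 | 9 | 9 | 1 | 9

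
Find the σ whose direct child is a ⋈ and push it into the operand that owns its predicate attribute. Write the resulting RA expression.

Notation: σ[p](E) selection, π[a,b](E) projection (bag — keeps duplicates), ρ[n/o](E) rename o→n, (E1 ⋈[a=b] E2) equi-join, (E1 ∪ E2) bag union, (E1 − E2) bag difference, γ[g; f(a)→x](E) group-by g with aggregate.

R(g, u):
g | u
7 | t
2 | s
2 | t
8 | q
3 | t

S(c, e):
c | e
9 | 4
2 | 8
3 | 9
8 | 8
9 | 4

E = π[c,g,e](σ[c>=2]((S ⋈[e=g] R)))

σ filters on c, owned by the left side.
E' = π[c,g,e]((σ[c>=2](S) ⋈[e=g] R))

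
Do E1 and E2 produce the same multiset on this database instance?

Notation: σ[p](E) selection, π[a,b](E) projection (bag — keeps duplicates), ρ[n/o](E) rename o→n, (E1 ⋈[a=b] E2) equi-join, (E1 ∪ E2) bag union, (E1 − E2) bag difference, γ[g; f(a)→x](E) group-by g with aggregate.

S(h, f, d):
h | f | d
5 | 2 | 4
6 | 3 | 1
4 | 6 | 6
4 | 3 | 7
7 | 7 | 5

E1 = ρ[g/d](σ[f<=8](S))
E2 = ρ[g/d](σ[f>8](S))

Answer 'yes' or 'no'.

E1 subexpression sizes:
  S → 5
  σ[f<=8](S) → 5
  ρ[g/d](σ[f<=8](S)) → 5
E2 subexpression sizes:
  S → 5
  σ[f>8](S) → 0
  ρ[g/d](σ[f>8](S)) → 0

E1 result:
h | f | g
4 | 3 | 7
4 | 6 | 6
5 | 2 | 4
6 | 3 | 1
7 | 7 | 5
E2 result:
h | f | g
(0 rows)
Witness: (4, 6, 6) appears 1× in E1 but 0× in E2.

no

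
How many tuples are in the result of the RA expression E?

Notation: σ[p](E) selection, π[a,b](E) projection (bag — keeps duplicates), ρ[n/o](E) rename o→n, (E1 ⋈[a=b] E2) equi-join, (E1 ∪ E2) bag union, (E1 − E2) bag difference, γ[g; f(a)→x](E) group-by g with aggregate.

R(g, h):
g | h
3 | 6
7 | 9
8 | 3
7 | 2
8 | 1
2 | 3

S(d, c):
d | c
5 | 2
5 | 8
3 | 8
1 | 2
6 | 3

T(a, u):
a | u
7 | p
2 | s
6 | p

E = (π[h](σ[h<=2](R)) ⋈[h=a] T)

Subexpression sizes:
  R → 6
  σ[h<=2](R) → 2
  π[h](σ[h<=2](R)) → 2
  T → 3
  (π[h](σ[h<=2](R)) ⋈[h=a] T) → 1

|E| = 1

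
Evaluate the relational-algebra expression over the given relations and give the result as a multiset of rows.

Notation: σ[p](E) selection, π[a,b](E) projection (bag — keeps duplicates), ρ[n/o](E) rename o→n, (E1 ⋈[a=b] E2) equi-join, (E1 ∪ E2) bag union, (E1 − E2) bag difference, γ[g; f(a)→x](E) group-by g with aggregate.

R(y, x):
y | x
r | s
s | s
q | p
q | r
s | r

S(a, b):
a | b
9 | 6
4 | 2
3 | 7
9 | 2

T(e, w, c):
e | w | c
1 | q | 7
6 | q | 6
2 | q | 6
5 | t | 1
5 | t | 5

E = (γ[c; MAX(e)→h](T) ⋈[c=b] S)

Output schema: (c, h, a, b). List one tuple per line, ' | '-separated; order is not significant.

Subexpression sizes:
  T → 5
  γ[c; MAX(e)→h](T) → 4
  S → 4
  (γ[c; MAX(e)→h](T) ⋈[c=b] S) → 2

== RESULT ==
c | h | a | b
6 | 6 | 9 | 6
7 | 1 | 3 | 7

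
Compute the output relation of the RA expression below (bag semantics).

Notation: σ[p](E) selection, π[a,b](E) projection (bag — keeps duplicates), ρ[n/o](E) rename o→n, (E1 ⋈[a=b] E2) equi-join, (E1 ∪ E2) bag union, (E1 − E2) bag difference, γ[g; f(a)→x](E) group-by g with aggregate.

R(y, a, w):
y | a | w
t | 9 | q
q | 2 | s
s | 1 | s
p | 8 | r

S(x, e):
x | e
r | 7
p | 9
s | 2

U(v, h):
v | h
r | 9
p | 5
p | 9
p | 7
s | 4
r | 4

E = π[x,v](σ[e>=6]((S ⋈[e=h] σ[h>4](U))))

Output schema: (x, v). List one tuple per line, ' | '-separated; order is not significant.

Row counts bottom-up:
  S → 3
  U → 6
  σ[h>4](U) → 4
  (S ⋈[e=h] σ[h>4](U)) → 3
  σ[e>=6]((S ⋈[e=h] σ[h>4](U))) → 3
  π[x,v](σ[e>=6]((S ⋈[e=h] σ[h>4](U)))) → 3

== RESULT ==
x | v
p | p
p | r
r | p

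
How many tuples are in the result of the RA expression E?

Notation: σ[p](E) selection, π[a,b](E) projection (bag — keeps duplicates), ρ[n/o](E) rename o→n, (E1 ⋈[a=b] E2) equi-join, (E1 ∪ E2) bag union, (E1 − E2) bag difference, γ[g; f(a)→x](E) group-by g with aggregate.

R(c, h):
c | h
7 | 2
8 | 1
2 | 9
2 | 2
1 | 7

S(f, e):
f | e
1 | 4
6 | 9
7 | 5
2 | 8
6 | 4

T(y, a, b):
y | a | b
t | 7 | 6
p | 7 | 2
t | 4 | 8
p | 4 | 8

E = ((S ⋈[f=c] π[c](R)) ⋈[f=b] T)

Stepwise |·|:
  S → 5
  R → 5
  π[c](R) → 5
  (S ⋈[f=c] π[c](R)) → 4
  T → 4
  ((S ⋈[f=c] π[c](R)) ⋈[f=b] T) → 2

|E| = 2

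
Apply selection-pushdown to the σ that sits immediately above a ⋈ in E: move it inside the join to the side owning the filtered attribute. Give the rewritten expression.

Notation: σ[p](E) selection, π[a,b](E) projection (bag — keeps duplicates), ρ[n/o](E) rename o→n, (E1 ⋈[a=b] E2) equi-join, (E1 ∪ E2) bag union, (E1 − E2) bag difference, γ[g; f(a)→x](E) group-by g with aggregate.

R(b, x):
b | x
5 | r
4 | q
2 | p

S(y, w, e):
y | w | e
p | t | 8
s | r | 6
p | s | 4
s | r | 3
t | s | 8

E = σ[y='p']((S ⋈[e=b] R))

σ filters on y, owned by the left side.
E' = (σ[y='p'](S) ⋈[e=b] R)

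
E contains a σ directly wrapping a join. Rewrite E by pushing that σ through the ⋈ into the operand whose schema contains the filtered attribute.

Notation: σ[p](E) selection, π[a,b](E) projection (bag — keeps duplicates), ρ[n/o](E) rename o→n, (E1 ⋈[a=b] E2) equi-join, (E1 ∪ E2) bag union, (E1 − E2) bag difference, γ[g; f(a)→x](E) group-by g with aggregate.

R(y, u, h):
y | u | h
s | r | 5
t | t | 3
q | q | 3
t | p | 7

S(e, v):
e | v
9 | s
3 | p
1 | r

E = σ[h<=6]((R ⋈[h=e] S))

σ filters on h, owned by the left side.
E' = (σ[h<=6](R) ⋈[h=e] S)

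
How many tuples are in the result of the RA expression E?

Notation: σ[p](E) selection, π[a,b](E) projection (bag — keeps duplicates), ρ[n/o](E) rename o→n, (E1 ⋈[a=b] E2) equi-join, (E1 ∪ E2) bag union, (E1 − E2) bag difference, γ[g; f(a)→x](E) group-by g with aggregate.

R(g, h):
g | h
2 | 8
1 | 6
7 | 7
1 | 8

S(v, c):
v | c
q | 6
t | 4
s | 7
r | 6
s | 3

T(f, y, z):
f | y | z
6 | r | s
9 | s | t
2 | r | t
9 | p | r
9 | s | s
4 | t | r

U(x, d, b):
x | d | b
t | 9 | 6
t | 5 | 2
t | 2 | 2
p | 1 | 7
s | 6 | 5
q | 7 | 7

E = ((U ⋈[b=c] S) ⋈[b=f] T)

Per-node cardinality:
  U → 6
  S → 5
  (U ⋈[b=c] S) → 4
  T → 6
  ((U ⋈[b=c] S) ⋈[b=f] T) → 2

|E| = 2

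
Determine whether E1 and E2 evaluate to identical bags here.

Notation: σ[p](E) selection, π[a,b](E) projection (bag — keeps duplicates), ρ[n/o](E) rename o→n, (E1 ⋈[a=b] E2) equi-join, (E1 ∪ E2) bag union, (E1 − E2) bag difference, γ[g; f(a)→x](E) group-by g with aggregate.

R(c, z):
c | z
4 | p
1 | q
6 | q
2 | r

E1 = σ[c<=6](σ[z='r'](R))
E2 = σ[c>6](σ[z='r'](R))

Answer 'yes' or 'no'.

E1 subexpression sizes:
  R → 4
  σ[z='r'](R) → 1
  σ[c<=6](σ[z='r'](R)) → 1
E2 subexpression sizes:
  R → 4
  σ[z='r'](R) → 1
  σ[c>6](σ[z='r'](R)) → 0

E1 result:
c | z
2 | r
E2 result:
c | z
(0 rows)
Witness: (2, 'r') appears 1× in E1 but 0× in E2.

no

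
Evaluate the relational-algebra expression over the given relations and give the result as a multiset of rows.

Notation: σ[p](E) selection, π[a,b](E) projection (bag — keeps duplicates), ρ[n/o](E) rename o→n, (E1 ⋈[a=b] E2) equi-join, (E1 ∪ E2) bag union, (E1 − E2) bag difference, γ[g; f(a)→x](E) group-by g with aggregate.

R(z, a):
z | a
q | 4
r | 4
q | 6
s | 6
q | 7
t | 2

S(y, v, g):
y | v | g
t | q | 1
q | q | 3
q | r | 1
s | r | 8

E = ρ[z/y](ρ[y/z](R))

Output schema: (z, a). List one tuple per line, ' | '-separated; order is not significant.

Subexpression sizes:
  R → 6
  ρ[y/z](R) → 6
  ρ[z/y](ρ[y/z](R)) → 6

== RESULT ==
z | a
q | 4
q | 6
q | 7
r | 4
s | 6
t | 2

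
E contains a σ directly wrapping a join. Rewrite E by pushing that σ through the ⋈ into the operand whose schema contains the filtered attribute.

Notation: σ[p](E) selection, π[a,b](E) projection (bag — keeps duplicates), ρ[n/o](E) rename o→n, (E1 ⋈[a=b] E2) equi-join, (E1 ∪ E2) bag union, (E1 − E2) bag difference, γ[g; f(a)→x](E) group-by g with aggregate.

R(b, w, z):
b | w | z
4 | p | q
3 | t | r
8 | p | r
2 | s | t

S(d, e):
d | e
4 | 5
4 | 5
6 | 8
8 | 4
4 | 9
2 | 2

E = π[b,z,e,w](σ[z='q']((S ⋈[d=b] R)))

σ filters on z, owned by the right side.
E' = π[b,z,e,w]((S ⋈[d=b] σ[z='q'](R)))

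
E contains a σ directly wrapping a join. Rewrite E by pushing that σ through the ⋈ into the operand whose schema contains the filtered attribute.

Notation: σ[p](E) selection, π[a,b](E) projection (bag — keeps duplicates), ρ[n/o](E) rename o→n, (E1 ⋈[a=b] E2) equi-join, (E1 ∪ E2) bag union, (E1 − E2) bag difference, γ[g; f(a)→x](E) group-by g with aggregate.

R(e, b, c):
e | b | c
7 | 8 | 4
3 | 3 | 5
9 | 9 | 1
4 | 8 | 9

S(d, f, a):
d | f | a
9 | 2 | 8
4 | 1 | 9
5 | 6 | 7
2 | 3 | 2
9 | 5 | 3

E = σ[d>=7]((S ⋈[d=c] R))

σ filters on d, owned by the left side.
E' = (σ[d>=7](S) ⋈[d=c] R)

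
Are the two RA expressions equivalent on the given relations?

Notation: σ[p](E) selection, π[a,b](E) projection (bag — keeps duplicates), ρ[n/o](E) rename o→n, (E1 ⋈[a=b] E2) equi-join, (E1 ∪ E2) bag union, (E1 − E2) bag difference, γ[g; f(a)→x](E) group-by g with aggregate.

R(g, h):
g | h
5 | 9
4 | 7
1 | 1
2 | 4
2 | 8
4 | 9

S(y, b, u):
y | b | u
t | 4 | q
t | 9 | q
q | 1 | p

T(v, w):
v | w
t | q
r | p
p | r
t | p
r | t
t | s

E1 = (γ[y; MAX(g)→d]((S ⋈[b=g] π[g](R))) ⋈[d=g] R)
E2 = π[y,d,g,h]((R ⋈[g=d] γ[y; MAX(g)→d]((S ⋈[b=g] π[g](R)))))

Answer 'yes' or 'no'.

E1 per-node cardinality:
  S → 3
  R → 6
  π[g](R) → 6
  (S ⋈[b=g] π[g](R)) → 3
  γ[y; MAX(g)→d]((S ⋈[b=g] π[g](R))) → 2
  R → 6
  (γ[y; MAX(g)→d]((S ⋈[b=g] π[g](R))) ⋈[d=g] R) → 3
E2 per-node cardinality:
  R → 6
  S → 3
  R → 6
  π[g](R) → 6
  (S ⋈[b=g] π[g](R)) → 3
  γ[y; MAX(g)→d]((S ⋈[b=g] π[g](R))) → 2
  (R ⋈[g=d] γ[y; MAX(g)→d]((S ⋈[b=g] π[g](R)))) → 3
  π[y,d,g,h]((R ⋈[g=d] γ[y; MAX(g)→d]((S ⋈[b=g] π[g](R))))) → 3

E1 and E2 produce the same multiset:
y | d | g | h
q | 1 | 1 | 1
t | 4 | 4 | 7
t | 4 | 4 | 9

yes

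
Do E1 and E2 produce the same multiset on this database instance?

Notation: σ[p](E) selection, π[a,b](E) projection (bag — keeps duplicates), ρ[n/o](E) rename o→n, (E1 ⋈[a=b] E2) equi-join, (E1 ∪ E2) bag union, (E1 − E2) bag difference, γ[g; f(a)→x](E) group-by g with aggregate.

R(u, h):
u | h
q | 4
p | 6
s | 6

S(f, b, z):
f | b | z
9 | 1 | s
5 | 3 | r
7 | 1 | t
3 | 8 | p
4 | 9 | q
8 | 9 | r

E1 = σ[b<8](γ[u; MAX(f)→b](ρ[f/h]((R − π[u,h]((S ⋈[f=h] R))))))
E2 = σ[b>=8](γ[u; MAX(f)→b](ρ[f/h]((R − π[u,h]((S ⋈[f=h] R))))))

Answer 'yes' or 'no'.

E1 per-node cardinality:
  R → 3
  S → 6
  R → 3
  (S ⋈[f=h] R) → 1
  π[u,h]((S ⋈[f=h] R)) → 1
  (R − π[u,h]((S ⋈[f=h] R))) → 2
  ρ[f/h]((R − π[u,h]((S ⋈[f=h] R)))) → 2
  γ[u; MAX(f)→b](ρ[f/h]((R − π[u,h]((S ⋈[f=h] R))))) → 2
  σ[b<8](γ[u; MAX(f)→b](ρ[f/h]((R − π[u,h]((S ⋈[f=h] R)))))) → 2
E2 per-node cardinality:
  R → 3
  S → 6
  R → 3
  (S ⋈[f=h] R) → 1
  π[u,h]((S ⋈[f=h] R)) → 1
  (R − π[u,h]((S ⋈[f=h] R))) → 2
  ρ[f/h]((R − π[u,h]((S ⋈[f=h] R)))) → 2
  γ[u; MAX(f)→b](ρ[f/h]((R − π[u,h]((S ⋈[f=h] R))))) → 2
  σ[b>=8](γ[u; MAX(f)→b](ρ[f/h]((R − π[u,h]((S ⋈[f=h] R)))))) → 0

E1 result:
u | b
p | 6
s | 6
E2 result:
u | b
(0 rows)
Witness: ('s', 6) appears 1× in E1 but 0× in E2.

no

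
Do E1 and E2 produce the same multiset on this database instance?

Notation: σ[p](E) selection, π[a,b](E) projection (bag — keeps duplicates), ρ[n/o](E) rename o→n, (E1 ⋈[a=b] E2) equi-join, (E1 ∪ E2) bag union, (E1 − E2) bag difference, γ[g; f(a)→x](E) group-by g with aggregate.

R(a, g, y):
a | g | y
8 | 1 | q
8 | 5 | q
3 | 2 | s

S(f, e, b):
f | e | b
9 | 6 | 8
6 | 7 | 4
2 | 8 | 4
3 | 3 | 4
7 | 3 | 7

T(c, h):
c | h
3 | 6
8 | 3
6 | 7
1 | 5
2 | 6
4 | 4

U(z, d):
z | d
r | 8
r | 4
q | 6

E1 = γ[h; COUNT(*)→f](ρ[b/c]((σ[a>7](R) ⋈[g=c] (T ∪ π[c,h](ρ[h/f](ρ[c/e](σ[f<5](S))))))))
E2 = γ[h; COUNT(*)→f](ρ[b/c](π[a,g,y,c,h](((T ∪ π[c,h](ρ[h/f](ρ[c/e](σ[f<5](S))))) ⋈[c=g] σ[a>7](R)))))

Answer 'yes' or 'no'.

E1 per-node cardinality:
  R → 3
  σ[a>7](R) → 2
  T → 6
  S → 5
  σ[f<5](S) → 2
  ρ[c/e](σ[f<5](S)) → 2
  ρ[h/f](ρ[c/e](σ[f<5](S))) → 2
  π[c,h](ρ[h/f](ρ[c/e](σ[f<5](S)))) → 2
  (T ∪ π[c,h](ρ[h/f](ρ[c/e](σ[f<5](S))))) → 8
  (σ[a>7](R) ⋈[g=c] (T ∪ π[c,h](ρ[h/f](ρ[c/e](σ[f<5](S)))))) → 1
  ρ[b/c]((σ[a>7](R) ⋈[g=c] (T ∪ π[c,h](ρ[h/f](ρ[c/e](σ[f<5](S))))))) → 1
  γ[h; COUNT(*)→f](ρ[b/c]((σ[a>7](R) ⋈[g=c] (T ∪ π[c,h](ρ[h/f](ρ[c/e](σ[f<5](S)))))))) → 1
E2 per-node cardinality:
  T → 6
  S → 5
  σ[f<5](S) → 2
  ρ[c/e](σ[f<5](S)) → 2
  ρ[h/f](ρ[c/e](σ[f<5](S))) → 2
  π[c,h](ρ[h/f](ρ[c/e](σ[f<5](S)))) → 2
  (T ∪ π[c,h](ρ[h/f](ρ[c/e](σ[f<5](S))))) → 8
  R → 3
  σ[a>7](R) → 2
  ((T ∪ π[c,h](ρ[h/f](ρ[c/e](σ[f<5](S))))) ⋈[c=g] σ[a>7](R)) → 1
  π[a,g,y,c,h](((T ∪ π[c,h](ρ[h/f](ρ[c/e](σ[f<5](S))))) ⋈[c=g] σ[a>7](R))) → 1
  ρ[b/c](π[a,g,y,c,h](((T ∪ π[c,h](ρ[h/f](ρ[c/e](σ[f<5](S))))) ⋈[c=g] σ[a>7](R)))) → 1
  γ[h; COUNT(*)→f](ρ[b/c](π[a,g,y,c,h](((T ∪ π[c,h](ρ[h/f](ρ[c/e](σ[f<5](S))))) ⋈[c=g] σ[a>7](R))))) → 1

E1 and E2 produce the same multiset:
h | f
5 | 1

yes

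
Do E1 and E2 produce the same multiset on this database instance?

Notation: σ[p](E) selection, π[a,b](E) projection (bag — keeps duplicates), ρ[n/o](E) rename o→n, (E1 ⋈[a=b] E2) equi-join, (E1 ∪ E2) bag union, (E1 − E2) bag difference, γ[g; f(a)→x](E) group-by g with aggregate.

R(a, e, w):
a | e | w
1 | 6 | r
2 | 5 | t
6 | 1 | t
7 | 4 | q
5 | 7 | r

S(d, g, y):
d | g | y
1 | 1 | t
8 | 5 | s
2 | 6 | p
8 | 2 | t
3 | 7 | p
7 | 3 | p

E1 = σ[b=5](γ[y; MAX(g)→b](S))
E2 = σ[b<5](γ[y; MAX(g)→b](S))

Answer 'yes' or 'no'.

E1 row counts bottom-up:
  S → 6
  γ[y; MAX(g)→b](S) → 3
  σ[b=5](γ[y; MAX(g)→b](S)) → 1
E2 row counts bottom-up:
  S → 6
  γ[y; MAX(g)→b](S) → 3
  σ[b<5](γ[y; MAX(g)→b](S)) → 1

E1 result:
y | b
s | 5
E2 result:
y | b
t | 2
Witness: ('s', 5) appears 1× in E1 but 0× in E2.

no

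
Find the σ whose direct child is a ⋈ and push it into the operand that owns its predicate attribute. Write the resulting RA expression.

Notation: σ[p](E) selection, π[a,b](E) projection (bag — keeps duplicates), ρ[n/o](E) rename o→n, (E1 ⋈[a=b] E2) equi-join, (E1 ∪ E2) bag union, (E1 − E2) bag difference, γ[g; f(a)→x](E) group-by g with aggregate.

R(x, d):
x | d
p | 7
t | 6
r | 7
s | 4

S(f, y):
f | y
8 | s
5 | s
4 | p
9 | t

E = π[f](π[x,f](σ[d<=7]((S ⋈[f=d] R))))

σ filters on d, owned by the right side.
E' = π[f](π[x,f]((S ⋈[f=d] σ[d<=7](R))))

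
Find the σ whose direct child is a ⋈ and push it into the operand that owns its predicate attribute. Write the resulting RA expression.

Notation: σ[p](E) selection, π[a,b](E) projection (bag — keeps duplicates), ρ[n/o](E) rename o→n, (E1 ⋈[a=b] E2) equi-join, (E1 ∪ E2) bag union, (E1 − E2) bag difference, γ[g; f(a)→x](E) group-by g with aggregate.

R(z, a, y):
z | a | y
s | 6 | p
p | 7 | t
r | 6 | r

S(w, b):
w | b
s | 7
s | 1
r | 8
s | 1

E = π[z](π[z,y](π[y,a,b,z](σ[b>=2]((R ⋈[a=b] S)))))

σ filters on b, owned by the right side.
E' = π[z](π[z,y](π[y,a,b,z]((R ⋈[a=b] σ[b>=2](S)))))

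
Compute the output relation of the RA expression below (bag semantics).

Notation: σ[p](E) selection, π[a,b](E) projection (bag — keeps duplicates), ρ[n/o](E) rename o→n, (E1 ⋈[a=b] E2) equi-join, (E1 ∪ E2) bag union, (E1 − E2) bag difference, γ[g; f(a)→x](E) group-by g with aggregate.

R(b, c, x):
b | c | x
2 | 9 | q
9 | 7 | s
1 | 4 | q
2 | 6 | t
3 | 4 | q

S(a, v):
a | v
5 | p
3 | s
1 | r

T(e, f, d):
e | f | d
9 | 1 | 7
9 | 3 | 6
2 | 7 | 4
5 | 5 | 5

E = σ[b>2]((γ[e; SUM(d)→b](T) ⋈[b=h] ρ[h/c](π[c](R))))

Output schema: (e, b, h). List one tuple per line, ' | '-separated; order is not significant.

Subexpression sizes:
  T → 4
  γ[e; SUM(d)→b](T) → 3
  R → 5
  π[c](R) → 5
  ρ[h/c](π[c](R)) → 5
  (γ[e; SUM(d)→b](T) ⋈[b=h] ρ[h/c](π[c](R))) → 2
  σ[b>2]((γ[e; SUM(d)→b](T) ⋈[b=h] ρ[h/c](π[c](R)))) → 2

== RESULT ==
e | b | h
2 | 4 | 4
2 | 4 | 4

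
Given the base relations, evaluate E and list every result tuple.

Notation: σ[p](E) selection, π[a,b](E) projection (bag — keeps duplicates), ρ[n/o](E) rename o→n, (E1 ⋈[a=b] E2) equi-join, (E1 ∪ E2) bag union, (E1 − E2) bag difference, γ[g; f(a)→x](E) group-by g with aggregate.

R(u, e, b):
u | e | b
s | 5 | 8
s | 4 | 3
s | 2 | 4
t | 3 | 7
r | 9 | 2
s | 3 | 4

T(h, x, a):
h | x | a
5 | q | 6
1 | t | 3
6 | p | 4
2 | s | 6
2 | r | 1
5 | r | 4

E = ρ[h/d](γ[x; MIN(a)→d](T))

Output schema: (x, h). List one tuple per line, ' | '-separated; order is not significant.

Per-node cardinality:
  T → 6
  γ[x; MIN(a)→d](T) → 5
  ρ[h/d](γ[x; MIN(a)→d](T)) → 5

== RESULT ==
x | h
p | 4
q | 6
r | 1
s | 6
t | 3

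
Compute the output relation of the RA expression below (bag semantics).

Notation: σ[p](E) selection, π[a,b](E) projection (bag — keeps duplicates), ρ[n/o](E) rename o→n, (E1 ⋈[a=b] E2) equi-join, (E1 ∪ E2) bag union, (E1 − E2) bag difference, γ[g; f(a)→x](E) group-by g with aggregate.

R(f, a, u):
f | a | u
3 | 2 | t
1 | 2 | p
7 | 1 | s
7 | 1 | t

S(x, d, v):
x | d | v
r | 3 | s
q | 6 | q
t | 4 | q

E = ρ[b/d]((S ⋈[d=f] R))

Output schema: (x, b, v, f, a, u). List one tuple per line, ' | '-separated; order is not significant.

Per-node cardinality:
  S → 3
  R → 4
  (S ⋈[d=f] R) → 1
  ρ[b/d]((S ⋈[d=f] R)) → 1

== RESULT ==
x | b | v | f | a | u
r | 3 | s | 3 | 2 | t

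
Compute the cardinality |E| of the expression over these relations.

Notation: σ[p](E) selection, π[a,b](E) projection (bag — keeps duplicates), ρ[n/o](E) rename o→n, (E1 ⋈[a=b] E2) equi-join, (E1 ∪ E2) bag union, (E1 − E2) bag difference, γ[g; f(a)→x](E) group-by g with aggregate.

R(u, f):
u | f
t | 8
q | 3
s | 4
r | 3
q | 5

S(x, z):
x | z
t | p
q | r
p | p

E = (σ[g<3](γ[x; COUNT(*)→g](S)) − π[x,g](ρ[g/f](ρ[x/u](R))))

Row counts bottom-up:
  S → 3
  γ[x; COUNT(*)→g](S) → 3
  σ[g<3](γ[x; COUNT(*)→g](S)) → 3
  R → 5
  ρ[x/u](R) → 5
  ρ[g/f](ρ[x/u](R)) → 5
  π[x,g](ρ[g/f](ρ[x/u](R))) → 5
  (σ[g<3](γ[x; COUNT(*)→g](S)) − π[x,g](ρ[g/f](ρ[x/u](R)))) → 3

|E| = 3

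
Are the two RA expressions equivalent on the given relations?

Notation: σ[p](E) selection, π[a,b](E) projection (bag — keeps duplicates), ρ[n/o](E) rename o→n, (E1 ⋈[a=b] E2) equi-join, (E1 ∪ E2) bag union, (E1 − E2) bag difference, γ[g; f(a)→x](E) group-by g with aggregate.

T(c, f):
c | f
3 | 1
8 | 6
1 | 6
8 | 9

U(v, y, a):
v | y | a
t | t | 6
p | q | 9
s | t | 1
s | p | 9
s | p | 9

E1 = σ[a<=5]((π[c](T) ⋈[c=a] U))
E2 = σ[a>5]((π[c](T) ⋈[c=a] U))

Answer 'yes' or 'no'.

E1 per-node cardinality:
  T → 4
  π[c](T) → 4
  U → 5
  (π[c](T) ⋈[c=a] U) → 1
  σ[a<=5]((π[c](T) ⋈[c=a] U)) → 1
E2 per-node cardinality:
  T → 4
  π[c](T) → 4
  U → 5
  (π[c](T) ⋈[c=a] U) → 1
  σ[a>5]((π[c](T) ⋈[c=a] U)) → 0

E1 result:
c | v | y | a
1 | s | t | 1
E2 result:
c | v | y | a
(0 rows)
Witness: (1, 's', 't', 1) appears 1× in E1 but 0× in E2.

no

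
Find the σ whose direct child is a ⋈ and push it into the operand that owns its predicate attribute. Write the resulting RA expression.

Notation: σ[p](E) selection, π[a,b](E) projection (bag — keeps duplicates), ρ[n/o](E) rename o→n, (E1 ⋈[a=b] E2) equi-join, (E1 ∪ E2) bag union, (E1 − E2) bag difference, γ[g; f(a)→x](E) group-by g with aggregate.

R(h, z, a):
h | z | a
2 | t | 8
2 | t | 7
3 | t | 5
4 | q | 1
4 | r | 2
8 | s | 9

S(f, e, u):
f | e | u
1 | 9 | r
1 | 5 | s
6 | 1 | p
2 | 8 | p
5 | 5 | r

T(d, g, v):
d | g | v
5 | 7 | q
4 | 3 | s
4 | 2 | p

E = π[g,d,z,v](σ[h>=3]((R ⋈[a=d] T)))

σ filters on h, owned by the left side.
E' = π[g,d,z,v]((σ[h>=3](R) ⋈[a=d] T))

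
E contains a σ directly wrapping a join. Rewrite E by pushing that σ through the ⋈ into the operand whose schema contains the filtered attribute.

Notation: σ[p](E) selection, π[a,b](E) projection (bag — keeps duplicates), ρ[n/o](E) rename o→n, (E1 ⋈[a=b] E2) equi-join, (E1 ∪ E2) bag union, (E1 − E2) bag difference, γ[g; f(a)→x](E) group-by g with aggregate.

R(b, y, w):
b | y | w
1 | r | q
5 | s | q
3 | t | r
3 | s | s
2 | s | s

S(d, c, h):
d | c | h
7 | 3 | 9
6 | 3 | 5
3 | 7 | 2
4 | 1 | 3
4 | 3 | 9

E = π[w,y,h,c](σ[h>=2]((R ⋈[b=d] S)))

σ filters on h, owned by the right side.
E' = π[w,y,h,c]((R ⋈[b=d] σ[h>=2](S)))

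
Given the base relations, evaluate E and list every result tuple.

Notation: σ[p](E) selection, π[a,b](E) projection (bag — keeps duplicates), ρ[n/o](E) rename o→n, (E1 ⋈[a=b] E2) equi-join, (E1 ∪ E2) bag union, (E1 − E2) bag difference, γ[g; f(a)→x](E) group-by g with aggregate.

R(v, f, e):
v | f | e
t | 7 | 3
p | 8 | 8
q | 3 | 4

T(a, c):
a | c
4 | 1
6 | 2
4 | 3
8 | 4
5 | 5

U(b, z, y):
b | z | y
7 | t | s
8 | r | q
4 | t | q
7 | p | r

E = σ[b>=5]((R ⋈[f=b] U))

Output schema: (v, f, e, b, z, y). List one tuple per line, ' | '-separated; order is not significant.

Subexpression sizes:
  R → 3
  U → 4
  (R ⋈[f=b] U) → 3
  σ[b>=5]((R ⋈[f=b] U)) → 3

== RESULT ==
v | f | e | b | z | y
p | 8 | 8 | 8 | r | q
t | 7 | 3 | 7 | p | r
t | 7 | 3 | 7 | t | s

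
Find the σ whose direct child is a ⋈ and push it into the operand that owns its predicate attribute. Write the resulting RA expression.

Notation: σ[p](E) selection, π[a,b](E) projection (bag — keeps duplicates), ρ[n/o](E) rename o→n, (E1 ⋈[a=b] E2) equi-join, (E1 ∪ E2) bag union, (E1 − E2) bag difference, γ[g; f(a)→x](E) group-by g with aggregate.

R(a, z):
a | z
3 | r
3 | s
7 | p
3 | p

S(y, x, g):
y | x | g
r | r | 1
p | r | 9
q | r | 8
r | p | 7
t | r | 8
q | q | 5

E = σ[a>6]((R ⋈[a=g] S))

σ filters on a, owned by the left side.
E' = (σ[a>6](R) ⋈[a=g] S)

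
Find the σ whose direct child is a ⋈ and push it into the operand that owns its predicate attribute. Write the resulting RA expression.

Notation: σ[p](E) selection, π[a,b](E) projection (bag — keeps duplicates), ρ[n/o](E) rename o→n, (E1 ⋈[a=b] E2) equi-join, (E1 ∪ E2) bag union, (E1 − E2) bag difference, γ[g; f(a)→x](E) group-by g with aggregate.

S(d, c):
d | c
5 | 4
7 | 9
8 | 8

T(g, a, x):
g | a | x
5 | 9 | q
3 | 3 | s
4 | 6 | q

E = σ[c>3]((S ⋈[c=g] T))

σ filters on c, owned by the left side.
E' = (σ[c>3](S) ⋈[c=g] T)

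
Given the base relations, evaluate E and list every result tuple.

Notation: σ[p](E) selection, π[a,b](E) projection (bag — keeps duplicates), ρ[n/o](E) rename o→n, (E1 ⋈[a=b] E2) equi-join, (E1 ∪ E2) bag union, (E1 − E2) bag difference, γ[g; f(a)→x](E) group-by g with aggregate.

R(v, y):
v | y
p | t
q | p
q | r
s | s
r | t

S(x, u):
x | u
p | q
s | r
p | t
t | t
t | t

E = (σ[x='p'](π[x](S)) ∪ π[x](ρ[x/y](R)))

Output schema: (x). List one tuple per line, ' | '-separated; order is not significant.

Stepwise |·|:
  S → 5
  π[x](S) → 5
  σ[x='p'](π[x](S)) → 2
  R → 5
  ρ[x/y](R) → 5
  π[x](ρ[x/y](R)) → 5
  (σ[x='p'](π[x](S)) ∪ π[x](ρ[x/y](R))) → 7

== RESULT ==
x
p
p
p
r
s
t
t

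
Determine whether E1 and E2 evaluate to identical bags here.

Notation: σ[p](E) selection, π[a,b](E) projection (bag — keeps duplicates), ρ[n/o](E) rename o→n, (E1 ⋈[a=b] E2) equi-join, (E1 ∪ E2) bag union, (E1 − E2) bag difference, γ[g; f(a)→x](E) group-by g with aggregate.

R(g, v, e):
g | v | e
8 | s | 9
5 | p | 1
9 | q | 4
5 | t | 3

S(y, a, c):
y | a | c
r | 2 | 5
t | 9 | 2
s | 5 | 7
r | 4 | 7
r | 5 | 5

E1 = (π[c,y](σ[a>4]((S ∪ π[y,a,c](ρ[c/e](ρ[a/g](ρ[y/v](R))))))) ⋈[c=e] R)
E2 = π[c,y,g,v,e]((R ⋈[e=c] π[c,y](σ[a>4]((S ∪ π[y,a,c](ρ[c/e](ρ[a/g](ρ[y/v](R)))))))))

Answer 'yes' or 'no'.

E1 per-node cardinality:
  S → 5
  R → 4
  ρ[y/v](R) → 4
  ρ[a/g](ρ[y/v](R)) → 4
  ρ[c/e](ρ[a/g](ρ[y/v](R))) → 4
  π[y,a,c](ρ[c/e](ρ[a/g](ρ[y/v](R)))) → 4
  (S ∪ π[y,a,c](ρ[c/e](ρ[a/g](ρ[y/v](R))))) → 9
  σ[a>4]((S ∪ π[y,a,c](ρ[c/e](ρ[a/g](ρ[y/v](R)))))) → 7
  π[c,y](σ[a>4]((S ∪ π[y,a,c](ρ[c/e](ρ[a/g](ρ[y/v](R))))))) → 7
  R → 4
  (π[c,y](σ[a>4]((S ∪ π[y,a,c](ρ[c/e](ρ[a/g](ρ[y/v](R))))))) ⋈[c=e] R) → 4
E2 per-node cardinality:
  R → 4
  S → 5
  R → 4
  ρ[y/v](R) → 4
  ρ[a/g](ρ[y/v](R)) → 4
  ρ[c/e](ρ[a/g](ρ[y/v](R))) → 4
  π[y,a,c](ρ[c/e](ρ[a/g](ρ[y/v](R)))) → 4
  (S ∪ π[y,a,c](ρ[c/e](ρ[a/g](ρ[y/v](R))))) → 9
  σ[a>4]((S ∪ π[y,a,c](ρ[c/e](ρ[a/g](ρ[y/v](R)))))) → 7
  π[c,y](σ[a>4]((S ∪ π[y,a,c](ρ[c/e](ρ[a/g](ρ[y/v](R))))))) → 7
  (R ⋈[e=c] π[c,y](σ[a>4]((S ∪ π[y,a,c](ρ[c/e](ρ[a/g](ρ[y/v](R)))))))) → 4
  π[c,y,g,v,e]((R ⋈[e=c] π[c,y](σ[a>4]((S ∪ π[y,a,c](ρ[c/e](ρ[a/g](ρ[y/v](R))))))))) → 4

E1 and E2 produce the same multiset:
c | y | g | v | e
1 | p | 5 | p | 1
3 | t | 5 | t | 3
4 | q | 9 | q | 4
9 | s | 8 | s | 9

yes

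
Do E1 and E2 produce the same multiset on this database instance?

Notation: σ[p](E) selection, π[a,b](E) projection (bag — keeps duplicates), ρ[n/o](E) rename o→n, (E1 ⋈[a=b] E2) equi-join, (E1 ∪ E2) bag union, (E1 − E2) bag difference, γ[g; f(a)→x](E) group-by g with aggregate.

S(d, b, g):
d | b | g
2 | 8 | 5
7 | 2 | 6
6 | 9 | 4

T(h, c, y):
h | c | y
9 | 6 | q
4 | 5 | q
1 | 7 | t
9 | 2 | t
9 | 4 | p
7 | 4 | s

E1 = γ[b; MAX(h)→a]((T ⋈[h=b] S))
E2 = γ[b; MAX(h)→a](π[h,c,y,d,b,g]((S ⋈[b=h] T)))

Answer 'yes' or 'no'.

E1 stepwise |·|:
  T → 6
  S → 3
  (T ⋈[h=b] S) → 3
  γ[b; MAX(h)→a]((T ⋈[h=b] S)) → 1
E2 stepwise |·|:
  S → 3
  T → 6
  (S ⋈[b=h] T) → 3
  π[h,c,y,d,b,g]((S ⋈[b=h] T)) → 3
  γ[b; MAX(h)→a](π[h,c,y,d,b,g]((S ⋈[b=h] T))) → 1

E1 and E2 produce the same multiset:
b | a
9 | 9

yes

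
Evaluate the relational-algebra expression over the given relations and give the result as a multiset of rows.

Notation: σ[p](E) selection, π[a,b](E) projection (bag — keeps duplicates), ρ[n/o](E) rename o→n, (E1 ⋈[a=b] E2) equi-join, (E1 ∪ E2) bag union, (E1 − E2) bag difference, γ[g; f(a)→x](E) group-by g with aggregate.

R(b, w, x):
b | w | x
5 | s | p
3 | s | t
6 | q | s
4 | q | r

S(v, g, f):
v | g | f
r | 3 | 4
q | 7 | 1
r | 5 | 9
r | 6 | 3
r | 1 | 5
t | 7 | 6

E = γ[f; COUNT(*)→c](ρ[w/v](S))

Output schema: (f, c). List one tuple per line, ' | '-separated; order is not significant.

Per-node cardinality:
  S → 6
  ρ[w/v](S) → 6
  γ[f; COUNT(*)→c](ρ[w/v](S)) → 6

== RESULT ==
f | c
1 | 1
3 | 1
4 | 1
5 | 1
6 | 1
9 | 1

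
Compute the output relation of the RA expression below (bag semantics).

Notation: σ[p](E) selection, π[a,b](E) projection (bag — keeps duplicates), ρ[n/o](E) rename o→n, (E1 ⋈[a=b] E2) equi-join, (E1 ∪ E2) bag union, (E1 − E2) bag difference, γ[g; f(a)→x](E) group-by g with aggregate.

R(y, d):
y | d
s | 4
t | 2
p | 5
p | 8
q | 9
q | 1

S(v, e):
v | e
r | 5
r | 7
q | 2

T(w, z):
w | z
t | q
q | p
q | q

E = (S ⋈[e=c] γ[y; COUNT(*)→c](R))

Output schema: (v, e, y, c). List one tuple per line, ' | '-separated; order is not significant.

Stepwise |·|:
  S → 3
  R → 6
  γ[y; COUNT(*)→c](R) → 4
  (S ⋈[e=c] γ[y; COUNT(*)→c](R)) → 2

== RESULT ==
v | e | y | c
q | 2 | p | 2
q | 2 | q | 2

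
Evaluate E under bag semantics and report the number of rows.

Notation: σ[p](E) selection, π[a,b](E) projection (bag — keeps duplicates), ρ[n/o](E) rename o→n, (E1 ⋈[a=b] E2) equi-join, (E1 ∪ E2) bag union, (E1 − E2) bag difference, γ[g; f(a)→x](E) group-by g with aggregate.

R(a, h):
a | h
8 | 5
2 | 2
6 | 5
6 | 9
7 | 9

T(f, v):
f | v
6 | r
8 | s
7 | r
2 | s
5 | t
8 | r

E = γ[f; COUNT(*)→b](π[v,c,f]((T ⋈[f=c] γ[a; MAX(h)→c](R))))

Subexpression sizes:
  T → 6
  R → 5
  γ[a; MAX(h)→c](R) → 4
  (T ⋈[f=c] γ[a; MAX(h)→c](R)) → 2
  π[v,c,f]((T ⋈[f=c] γ[a; MAX(h)→c](R))) → 2
  γ[f; COUNT(*)→b](π[v,c,f]((T ⋈[f=c] γ[a; MAX(h)→c](R)))) → 2

|E| = 2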